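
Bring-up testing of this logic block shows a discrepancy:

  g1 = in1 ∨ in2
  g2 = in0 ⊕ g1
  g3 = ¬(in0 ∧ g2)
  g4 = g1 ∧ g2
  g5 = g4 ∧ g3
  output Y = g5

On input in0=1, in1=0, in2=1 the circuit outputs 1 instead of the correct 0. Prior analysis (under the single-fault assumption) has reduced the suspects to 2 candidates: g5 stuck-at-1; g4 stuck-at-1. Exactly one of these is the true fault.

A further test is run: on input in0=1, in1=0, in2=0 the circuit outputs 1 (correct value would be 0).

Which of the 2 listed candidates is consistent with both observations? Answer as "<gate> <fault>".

g5 stuck-at-1

Evaluate each candidate on input in0=1, in1=0, in2=0:
  g5 stuck-at-1: g1=0, g2=1, g3=0, g4=0, g5=1 [stuck-at-1] → 1 — matches
  g4 stuck-at-1: g1=0, g2=1, g3=0, g4=1 [stuck-at-1], g5=0 → 0 — eliminated
Only g5 stuck-at-1 reproduces the observed 1.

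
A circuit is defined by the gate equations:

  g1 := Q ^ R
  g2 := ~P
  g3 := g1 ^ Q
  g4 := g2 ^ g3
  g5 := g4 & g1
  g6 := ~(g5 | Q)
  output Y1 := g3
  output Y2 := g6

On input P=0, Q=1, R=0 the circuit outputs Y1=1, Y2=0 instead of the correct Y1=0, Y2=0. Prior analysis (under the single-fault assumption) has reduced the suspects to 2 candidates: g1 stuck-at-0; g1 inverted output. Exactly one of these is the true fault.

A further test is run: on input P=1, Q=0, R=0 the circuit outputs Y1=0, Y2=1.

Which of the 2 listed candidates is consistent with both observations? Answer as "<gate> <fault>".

Evaluate each candidate on input P=1, Q=0, R=0:
  g1 stuck-at-0: g1=0 [stuck-at-0], g2=0, g3=0, g4=0, g5=0, g6=1 → Y1=0, Y2=1 — matches
  g1 inverted output: g1=1 [inverted output], g2=0, g3=1, g4=1, g5=1, g6=0 → Y1=1, Y2=0 — eliminated
Only g1 stuck-at-0 reproduces the observed Y1=0, Y2=1.

g1 stuck-at-0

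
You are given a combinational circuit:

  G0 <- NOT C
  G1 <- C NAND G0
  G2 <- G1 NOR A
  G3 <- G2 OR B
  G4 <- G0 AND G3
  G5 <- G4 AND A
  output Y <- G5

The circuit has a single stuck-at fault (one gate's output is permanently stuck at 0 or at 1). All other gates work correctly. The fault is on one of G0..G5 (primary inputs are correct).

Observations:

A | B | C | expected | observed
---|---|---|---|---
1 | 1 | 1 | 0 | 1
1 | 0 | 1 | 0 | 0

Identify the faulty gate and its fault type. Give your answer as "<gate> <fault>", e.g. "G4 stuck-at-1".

G0 stuck-at-1

Fault-free values for test 1 (A=1, B=1, C=1): G0=0, G1=1, G2=0, G3=1, G4=0, G5=0, giving Y=0. Observed 1.
Test 1: faults giving observed 1 are {G0 stuck-at-1, G4 stuck-at-1, G5 stuck-at-1}.
Test 2 (A=1, B=0, C=1): fault-free G0=0, G1=1, G2=0, G3=0, G4=0, G5=0 → 0; observed 0. Eliminates G4 stuck-at-1, G5 stuck-at-1.
Only G0 stuck-at-1 is consistent with every test.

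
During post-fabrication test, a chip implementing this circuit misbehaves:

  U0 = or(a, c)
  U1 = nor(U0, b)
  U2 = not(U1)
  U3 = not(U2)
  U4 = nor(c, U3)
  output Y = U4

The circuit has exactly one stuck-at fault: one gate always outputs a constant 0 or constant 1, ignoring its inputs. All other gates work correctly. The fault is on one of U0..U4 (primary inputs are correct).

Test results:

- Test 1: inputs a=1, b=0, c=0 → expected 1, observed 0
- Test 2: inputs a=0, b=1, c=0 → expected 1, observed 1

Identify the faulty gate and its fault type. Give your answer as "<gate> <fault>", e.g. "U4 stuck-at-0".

Fault-free values for test 1 (a=1, b=0, c=0): U0=1, U1=0, U2=1, U3=0, U4=1, giving Y=1. Observed 0.
Test 1: faults giving observed 0 are {U0 stuck-at-0, U1 stuck-at-1, U2 stuck-at-0, U3 stuck-at-1, U4 stuck-at-0}.
Test 2 (a=0, b=1, c=0): fault-free U0=0, U1=0, U2=1, U3=0, U4=1 → 1; observed 1. Eliminates U1 stuck-at-1, U2 stuck-at-0, U3 stuck-at-1, U4 stuck-at-0.
Only U0 stuck-at-0 is consistent with every test.

U0 stuck-at-0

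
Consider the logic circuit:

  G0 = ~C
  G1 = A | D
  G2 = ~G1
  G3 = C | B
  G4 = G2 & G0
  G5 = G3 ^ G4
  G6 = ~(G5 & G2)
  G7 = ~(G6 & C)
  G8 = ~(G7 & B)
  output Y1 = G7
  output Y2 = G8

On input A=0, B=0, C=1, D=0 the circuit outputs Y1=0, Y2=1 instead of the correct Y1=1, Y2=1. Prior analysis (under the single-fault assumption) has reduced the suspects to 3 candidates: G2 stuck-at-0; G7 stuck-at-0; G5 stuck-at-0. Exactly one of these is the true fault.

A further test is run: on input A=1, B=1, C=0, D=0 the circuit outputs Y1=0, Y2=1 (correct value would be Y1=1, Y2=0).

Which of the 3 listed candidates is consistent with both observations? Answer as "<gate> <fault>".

Evaluate each candidate on input A=1, B=1, C=0, D=0:
  G2 stuck-at-0: G0=1, G1=1, G2=0 [stuck-at-0], G3=1, G4=0, G5=1, G6=1, G7=1, G8=0 → Y1=1, Y2=0 — eliminated
  G7 stuck-at-0: G0=1, G1=1, G2=0, G3=1, G4=0, G5=1, G6=1, G7=0 [stuck-at-0], G8=1 → Y1=0, Y2=1 — matches
  G5 stuck-at-0: G0=1, G1=1, G2=0, G3=1, G4=0, G5=0 [stuck-at-0], G6=1, G7=1, G8=0 → Y1=1, Y2=0 — eliminated
Only G7 stuck-at-0 reproduces the observed Y1=0, Y2=1.

G7 stuck-at-0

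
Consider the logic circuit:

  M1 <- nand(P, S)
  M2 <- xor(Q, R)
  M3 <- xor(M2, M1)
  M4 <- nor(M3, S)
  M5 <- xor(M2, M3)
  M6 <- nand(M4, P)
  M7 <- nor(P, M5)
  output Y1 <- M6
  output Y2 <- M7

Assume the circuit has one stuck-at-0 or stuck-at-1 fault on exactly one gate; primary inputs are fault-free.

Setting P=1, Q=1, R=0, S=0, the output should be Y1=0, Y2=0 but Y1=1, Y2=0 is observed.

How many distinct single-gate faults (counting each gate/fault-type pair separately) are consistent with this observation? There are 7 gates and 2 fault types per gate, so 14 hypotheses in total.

5

Fault-free: M1=1, M2=1, M3=0, M4=1, M5=1, M6=0, M7=0 → Y1=0, Y2=0. Observed Y1=1, Y2=0.
  M1 stuck-at-0: output Y1=1, Y2=0 ✓
  M1 stuck-at-1: output Y1=0, Y2=0 ✗
  M2 stuck-at-0: output Y1=1, Y2=0 ✓
  M2 stuck-at-1: output Y1=0, Y2=0 ✗
  M3 stuck-at-0: output Y1=0, Y2=0 ✗
  M3 stuck-at-1: output Y1=1, Y2=0 ✓
  M4 stuck-at-0: output Y1=1, Y2=0 ✓
  M4 stuck-at-1: output Y1=0, Y2=0 ✗
  M5 stuck-at-0: output Y1=0, Y2=0 ✗
  M5 stuck-at-1: output Y1=0, Y2=0 ✗
  M6 stuck-at-0: output Y1=0, Y2=0 ✗
  M6 stuck-at-1: output Y1=1, Y2=0 ✓
  M7 stuck-at-0: output Y1=0, Y2=0 ✗
  M7 stuck-at-1: output Y1=0, Y2=1 ✗
Consistent faults: {M1 stuck-at-0, M2 stuck-at-0, M3 stuck-at-1, M4 stuck-at-0, M6 stuck-at-1} — 5 in all.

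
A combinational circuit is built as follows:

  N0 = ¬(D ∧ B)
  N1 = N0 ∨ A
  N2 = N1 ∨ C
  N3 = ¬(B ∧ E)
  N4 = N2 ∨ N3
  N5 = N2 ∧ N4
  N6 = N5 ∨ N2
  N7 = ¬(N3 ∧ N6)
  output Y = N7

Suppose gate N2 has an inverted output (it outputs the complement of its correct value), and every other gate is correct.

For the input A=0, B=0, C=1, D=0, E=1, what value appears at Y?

Propagate with N2 forced: N0=1, N1=1, N2=0 [inverted output], N3=1, N4=1, N5=0, N6=0, N7=1.
So Y = 1. (Without the fault it would be 0.)

1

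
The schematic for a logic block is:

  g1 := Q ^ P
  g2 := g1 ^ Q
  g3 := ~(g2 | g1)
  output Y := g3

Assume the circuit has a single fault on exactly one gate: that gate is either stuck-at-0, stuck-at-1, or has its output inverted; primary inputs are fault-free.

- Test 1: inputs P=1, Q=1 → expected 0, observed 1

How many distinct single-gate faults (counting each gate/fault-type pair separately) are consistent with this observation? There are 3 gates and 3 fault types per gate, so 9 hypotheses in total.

4

Fault-free: g1=0, g2=1, g3=0 → 0. Observed 1.
  g1 stuck-at-0: output 0 ✗
  g1 stuck-at-1: output 0 ✗
  g1 inverted output: output 0 ✗
  g2 stuck-at-0: output 1 ✓
  g2 stuck-at-1: output 0 ✗
  g2 inverted output: output 1 ✓
  g3 stuck-at-0: output 0 ✗
  g3 stuck-at-1: output 1 ✓
  g3 inverted output: output 1 ✓
Consistent faults: {g2 stuck-at-0, g2 inverted output, g3 stuck-at-1, g3 inverted output} — 4 in all.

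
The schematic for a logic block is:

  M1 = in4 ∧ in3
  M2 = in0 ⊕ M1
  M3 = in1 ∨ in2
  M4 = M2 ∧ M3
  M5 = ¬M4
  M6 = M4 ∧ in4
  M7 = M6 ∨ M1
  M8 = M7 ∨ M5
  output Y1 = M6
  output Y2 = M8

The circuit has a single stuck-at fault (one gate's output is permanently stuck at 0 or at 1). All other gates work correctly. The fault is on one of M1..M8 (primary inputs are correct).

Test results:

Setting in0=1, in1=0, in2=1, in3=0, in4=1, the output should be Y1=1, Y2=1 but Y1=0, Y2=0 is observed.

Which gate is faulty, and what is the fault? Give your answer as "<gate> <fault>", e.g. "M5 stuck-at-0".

M6 stuck-at-0

Fault-free values for test 1 (in0=1, in1=0, in2=1, in3=0, in4=1): M1=0, M2=1, M3=1, M4=1, M5=0, M6=1, M7=1, M8=1, giving Y1=1, Y2=1. Observed Y1=0, Y2=0.
Test 1: faults giving observed Y1=0, Y2=0 are {M6 stuck-at-0}.
Only M6 stuck-at-0 is consistent with every test.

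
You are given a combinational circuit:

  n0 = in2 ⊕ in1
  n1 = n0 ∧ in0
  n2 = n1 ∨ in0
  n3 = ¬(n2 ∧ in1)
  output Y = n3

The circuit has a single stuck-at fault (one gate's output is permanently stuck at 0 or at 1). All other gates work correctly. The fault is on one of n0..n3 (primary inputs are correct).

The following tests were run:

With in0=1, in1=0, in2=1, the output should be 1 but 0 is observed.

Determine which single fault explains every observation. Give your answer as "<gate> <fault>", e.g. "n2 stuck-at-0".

Fault-free values for test 1 (in0=1, in1=0, in2=1): n0=1, n1=1, n2=1, n3=1, giving Y=1. Observed 0.
Test 1: faults giving observed 0 are {n3 stuck-at-0}.
Only n3 stuck-at-0 is consistent with every test.

n3 stuck-at-0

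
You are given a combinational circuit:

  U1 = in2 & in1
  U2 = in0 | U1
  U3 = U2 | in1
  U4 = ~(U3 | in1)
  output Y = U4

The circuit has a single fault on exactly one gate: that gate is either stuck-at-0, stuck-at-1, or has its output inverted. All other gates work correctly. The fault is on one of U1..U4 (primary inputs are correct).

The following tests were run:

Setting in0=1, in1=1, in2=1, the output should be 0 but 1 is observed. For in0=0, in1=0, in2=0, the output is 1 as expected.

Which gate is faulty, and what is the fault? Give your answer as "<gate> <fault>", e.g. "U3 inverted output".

U4 stuck-at-1

Fault-free values for test 1 (in0=1, in1=1, in2=1): U1=1, U2=1, U3=1, U4=0, giving Y=0. Observed 1.
Test 1: faults giving observed 1 are {U4 stuck-at-1, U4 inverted output}.
Test 2 (in0=0, in1=0, in2=0): fault-free U1=0, U2=0, U3=0, U4=1 → 1; observed 1. Eliminates U4 inverted output.
Only U4 stuck-at-1 is consistent with every test.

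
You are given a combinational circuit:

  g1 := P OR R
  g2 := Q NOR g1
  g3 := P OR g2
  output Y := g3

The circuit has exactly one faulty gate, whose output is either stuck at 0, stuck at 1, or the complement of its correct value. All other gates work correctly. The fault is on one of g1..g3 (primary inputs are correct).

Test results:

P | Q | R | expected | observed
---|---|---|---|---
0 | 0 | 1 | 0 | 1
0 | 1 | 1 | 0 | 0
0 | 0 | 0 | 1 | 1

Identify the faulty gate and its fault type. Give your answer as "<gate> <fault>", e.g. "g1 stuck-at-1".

Fault-free values for test 1 (P=0, Q=0, R=1): g1=1, g2=0, g3=0, giving Y=0. Observed 1.
Test 1: faults giving observed 1 are {g1 stuck-at-0, g1 inverted output, g2 stuck-at-1, g2 inverted output, g3 stuck-at-1, g3 inverted output}.
Test 2 (P=0, Q=1, R=1): fault-free g1=1, g2=0, g3=0 → 0; observed 0. Eliminates g2 stuck-at-1, g2 inverted output, g3 stuck-at-1, g3 inverted output.
Test 3 (P=0, Q=0, R=0): fault-free g1=0, g2=1, g3=1 → 1; observed 1. Eliminates g1 inverted output.
Only g1 stuck-at-0 is consistent with every test.

g1 stuck-at-0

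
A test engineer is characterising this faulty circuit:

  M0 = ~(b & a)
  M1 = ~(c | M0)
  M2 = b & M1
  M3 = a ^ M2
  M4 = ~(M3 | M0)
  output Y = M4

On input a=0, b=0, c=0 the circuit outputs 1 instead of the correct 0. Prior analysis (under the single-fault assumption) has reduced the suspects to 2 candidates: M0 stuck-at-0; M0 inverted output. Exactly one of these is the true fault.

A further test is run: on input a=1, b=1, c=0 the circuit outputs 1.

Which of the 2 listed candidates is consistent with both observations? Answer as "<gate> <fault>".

M0 stuck-at-0

Evaluate each candidate on input a=1, b=1, c=0:
  M0 stuck-at-0: M0=0 [stuck-at-0], M1=1, M2=1, M3=0, M4=1 → 1 — matches
  M0 inverted output: M0=1 [inverted output], M1=0, M2=0, M3=1, M4=0 → 0 — eliminated
Only M0 stuck-at-0 reproduces the observed 1.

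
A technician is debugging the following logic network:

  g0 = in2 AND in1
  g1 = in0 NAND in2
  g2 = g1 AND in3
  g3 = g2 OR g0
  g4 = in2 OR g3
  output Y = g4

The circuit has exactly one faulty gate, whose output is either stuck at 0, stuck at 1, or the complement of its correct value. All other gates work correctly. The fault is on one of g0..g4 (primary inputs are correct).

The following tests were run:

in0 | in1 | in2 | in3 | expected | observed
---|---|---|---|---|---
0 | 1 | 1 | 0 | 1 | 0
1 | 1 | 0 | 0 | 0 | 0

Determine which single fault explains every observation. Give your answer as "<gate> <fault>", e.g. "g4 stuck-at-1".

g4 stuck-at-0

Fault-free values for test 1 (in0=0, in1=1, in2=1, in3=0): g0=1, g1=1, g2=0, g3=1, g4=1, giving Y=1. Observed 0.
Test 1: faults giving observed 0 are {g4 stuck-at-0, g4 inverted output}.
Test 2 (in0=1, in1=1, in2=0, in3=0): fault-free g0=0, g1=1, g2=0, g3=0, g4=0 → 0; observed 0. Eliminates g4 inverted output.
Only g4 stuck-at-0 is consistent with every test.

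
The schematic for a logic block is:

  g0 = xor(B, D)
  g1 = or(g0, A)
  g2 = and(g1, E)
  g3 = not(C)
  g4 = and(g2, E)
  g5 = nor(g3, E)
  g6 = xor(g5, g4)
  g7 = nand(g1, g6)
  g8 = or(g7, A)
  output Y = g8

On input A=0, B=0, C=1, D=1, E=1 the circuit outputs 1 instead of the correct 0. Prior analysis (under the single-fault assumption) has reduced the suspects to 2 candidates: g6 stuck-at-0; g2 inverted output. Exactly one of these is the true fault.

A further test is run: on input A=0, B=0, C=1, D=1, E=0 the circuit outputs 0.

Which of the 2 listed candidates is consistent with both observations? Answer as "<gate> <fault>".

Evaluate each candidate on input A=0, B=0, C=1, D=1, E=0:
  g6 stuck-at-0: g0=1, g1=1, g2=0, g3=0, g4=0, g5=1, g6=0 [stuck-at-0], g7=1, g8=1 → 1 — eliminated
  g2 inverted output: g0=1, g1=1, g2=1 [inverted output], g3=0, g4=0, g5=1, g6=1, g7=0, g8=0 → 0 — matches
Only g2 inverted output reproduces the observed 0.

g2 inverted output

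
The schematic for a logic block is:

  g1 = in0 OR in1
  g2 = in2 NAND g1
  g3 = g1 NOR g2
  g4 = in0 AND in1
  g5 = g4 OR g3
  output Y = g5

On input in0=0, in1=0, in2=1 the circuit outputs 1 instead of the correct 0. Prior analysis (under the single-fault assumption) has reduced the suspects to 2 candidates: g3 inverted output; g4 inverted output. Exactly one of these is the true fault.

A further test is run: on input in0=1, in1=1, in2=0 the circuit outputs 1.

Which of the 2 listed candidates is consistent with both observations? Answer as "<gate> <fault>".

Evaluate each candidate on input in0=1, in1=1, in2=0:
  g3 inverted output: g1=1, g2=1, g3=1 [inverted output], g4=1, g5=1 → 1 — matches
  g4 inverted output: g1=1, g2=1, g3=0, g4=0 [inverted output], g5=0 → 0 — eliminated
Only g3 inverted output reproduces the observed 1.

g3 inverted output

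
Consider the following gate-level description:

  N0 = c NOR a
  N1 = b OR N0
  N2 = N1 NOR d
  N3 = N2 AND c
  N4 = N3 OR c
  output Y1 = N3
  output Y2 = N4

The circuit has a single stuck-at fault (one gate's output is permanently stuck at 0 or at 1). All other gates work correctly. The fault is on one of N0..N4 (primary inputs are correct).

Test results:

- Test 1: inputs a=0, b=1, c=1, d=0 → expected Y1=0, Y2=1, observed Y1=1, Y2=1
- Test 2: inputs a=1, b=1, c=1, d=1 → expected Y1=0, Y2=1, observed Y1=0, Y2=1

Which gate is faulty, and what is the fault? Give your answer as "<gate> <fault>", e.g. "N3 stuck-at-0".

Fault-free values for test 1 (a=0, b=1, c=1, d=0): N0=0, N1=1, N2=0, N3=0, N4=1, giving Y1=0, Y2=1. Observed Y1=1, Y2=1.
Test 1: faults giving observed Y1=1, Y2=1 are {N1 stuck-at-0, N2 stuck-at-1, N3 stuck-at-1}.
Test 2 (a=1, b=1, c=1, d=1): fault-free N0=0, N1=1, N2=0, N3=0, N4=1 → Y1=0, Y2=1; observed Y1=0, Y2=1. Eliminates N2 stuck-at-1, N3 stuck-at-1.
Only N1 stuck-at-0 is consistent with every test.

N1 stuck-at-0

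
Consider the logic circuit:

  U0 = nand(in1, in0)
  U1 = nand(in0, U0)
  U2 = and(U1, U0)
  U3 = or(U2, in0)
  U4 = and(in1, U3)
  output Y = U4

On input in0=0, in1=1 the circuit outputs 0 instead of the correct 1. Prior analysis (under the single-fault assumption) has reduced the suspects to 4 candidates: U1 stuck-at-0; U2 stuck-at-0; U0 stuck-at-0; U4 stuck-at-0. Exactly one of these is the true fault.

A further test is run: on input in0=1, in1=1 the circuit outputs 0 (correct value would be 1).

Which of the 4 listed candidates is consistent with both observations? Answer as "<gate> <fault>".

Evaluate each candidate on input in0=1, in1=1:
  U1 stuck-at-0: U0=0, U1=0 [stuck-at-0], U2=0, U3=1, U4=1 → 1 — eliminated
  U2 stuck-at-0: U0=0, U1=1, U2=0 [stuck-at-0], U3=1, U4=1 → 1 — eliminated
  U0 stuck-at-0: U0=0 [stuck-at-0], U1=1, U2=0, U3=1, U4=1 → 1 — eliminated
  U4 stuck-at-0: U0=0, U1=1, U2=0, U3=1, U4=0 [stuck-at-0] → 0 — matches
Only U4 stuck-at-0 reproduces the observed 0.

U4 stuck-at-0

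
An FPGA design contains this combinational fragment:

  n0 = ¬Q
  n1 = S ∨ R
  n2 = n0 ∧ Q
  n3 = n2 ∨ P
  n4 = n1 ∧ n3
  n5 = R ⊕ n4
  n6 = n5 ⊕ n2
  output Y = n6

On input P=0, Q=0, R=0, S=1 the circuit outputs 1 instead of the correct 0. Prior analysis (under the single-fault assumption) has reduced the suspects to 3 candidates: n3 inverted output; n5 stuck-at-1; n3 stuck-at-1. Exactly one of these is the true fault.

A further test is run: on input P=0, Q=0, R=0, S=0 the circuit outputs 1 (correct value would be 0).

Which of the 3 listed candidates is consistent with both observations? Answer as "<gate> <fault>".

n5 stuck-at-1

Evaluate each candidate on input P=0, Q=0, R=0, S=0:
  n3 inverted output: n0=1, n1=0, n2=0, n3=1 [inverted output], n4=0, n5=0, n6=0 → 0 — eliminated
  n5 stuck-at-1: n0=1, n1=0, n2=0, n3=0, n4=0, n5=1 [stuck-at-1], n6=1 → 1 — matches
  n3 stuck-at-1: n0=1, n1=0, n2=0, n3=1 [stuck-at-1], n4=0, n5=0, n6=0 → 0 — eliminated
Only n5 stuck-at-1 reproduces the observed 1.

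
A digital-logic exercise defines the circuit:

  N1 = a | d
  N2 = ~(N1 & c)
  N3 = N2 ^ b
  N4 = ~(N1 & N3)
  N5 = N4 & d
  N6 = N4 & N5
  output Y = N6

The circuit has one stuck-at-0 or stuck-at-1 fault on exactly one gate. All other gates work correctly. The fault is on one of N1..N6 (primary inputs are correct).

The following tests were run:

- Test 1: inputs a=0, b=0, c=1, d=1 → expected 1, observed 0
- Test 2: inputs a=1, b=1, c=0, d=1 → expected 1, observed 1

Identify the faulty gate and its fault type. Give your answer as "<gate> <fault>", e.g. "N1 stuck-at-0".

Fault-free values for test 1 (a=0, b=0, c=1, d=1): N1=1, N2=0, N3=0, N4=1, N5=1, N6=1, giving Y=1. Observed 0.
Test 1: faults giving observed 0 are {N2 stuck-at-1, N3 stuck-at-1, N4 stuck-at-0, N5 stuck-at-0, N6 stuck-at-0}.
Test 2 (a=1, b=1, c=0, d=1): fault-free N1=1, N2=1, N3=0, N4=1, N5=1, N6=1 → 1; observed 1. Eliminates N3 stuck-at-1, N4 stuck-at-0, N5 stuck-at-0, N6 stuck-at-0.
Only N2 stuck-at-1 is consistent with every test.

N2 stuck-at-1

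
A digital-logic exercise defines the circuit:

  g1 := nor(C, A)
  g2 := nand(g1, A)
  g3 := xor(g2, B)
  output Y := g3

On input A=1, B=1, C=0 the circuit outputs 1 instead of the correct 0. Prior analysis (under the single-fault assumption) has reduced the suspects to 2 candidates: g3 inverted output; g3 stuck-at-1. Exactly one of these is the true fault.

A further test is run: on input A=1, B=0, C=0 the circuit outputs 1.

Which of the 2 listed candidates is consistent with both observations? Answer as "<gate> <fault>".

Evaluate each candidate on input A=1, B=0, C=0:
  g3 inverted output: g1=0, g2=1, g3=0 [inverted output] → 0 — eliminated
  g3 stuck-at-1: g1=0, g2=1, g3=1 [stuck-at-1] → 1 — matches
Only g3 stuck-at-1 reproduces the observed 1.

g3 stuck-at-1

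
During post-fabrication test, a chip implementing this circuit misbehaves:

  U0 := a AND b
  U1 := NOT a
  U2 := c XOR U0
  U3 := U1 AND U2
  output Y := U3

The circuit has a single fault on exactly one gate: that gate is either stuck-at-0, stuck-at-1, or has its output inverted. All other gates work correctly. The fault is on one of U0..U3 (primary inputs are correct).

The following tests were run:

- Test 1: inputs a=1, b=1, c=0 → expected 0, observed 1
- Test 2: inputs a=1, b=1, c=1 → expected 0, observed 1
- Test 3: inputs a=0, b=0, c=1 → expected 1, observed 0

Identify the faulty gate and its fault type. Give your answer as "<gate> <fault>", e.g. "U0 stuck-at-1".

U3 inverted output

Fault-free values for test 1 (a=1, b=1, c=0): U0=1, U1=0, U2=1, U3=0, giving Y=0. Observed 1.
Test 1: faults giving observed 1 are {U1 stuck-at-1, U1 inverted output, U3 stuck-at-1, U3 inverted output}.
Test 2 (a=1, b=1, c=1): fault-free U0=1, U1=0, U2=0, U3=0 → 0; observed 1. Eliminates U1 stuck-at-1, U1 inverted output.
Test 3 (a=0, b=0, c=1): fault-free U0=0, U1=1, U2=1, U3=1 → 1; observed 0. Eliminates U3 stuck-at-1.
Only U3 inverted output is consistent with every test.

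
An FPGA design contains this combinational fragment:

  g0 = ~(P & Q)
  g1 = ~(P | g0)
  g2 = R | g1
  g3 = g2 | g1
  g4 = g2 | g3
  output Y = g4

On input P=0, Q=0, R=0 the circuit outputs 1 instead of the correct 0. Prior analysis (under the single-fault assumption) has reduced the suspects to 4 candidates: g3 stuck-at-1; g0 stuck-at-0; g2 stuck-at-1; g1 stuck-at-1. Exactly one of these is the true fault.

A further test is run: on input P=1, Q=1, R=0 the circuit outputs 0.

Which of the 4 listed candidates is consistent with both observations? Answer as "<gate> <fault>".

g0 stuck-at-0

Evaluate each candidate on input P=1, Q=1, R=0:
  g3 stuck-at-1: g0=0, g1=0, g2=0, g3=1 [stuck-at-1], g4=1 → 1 — eliminated
  g0 stuck-at-0: g0=0 [stuck-at-0], g1=0, g2=0, g3=0, g4=0 → 0 — matches
  g2 stuck-at-1: g0=0, g1=0, g2=1 [stuck-at-1], g3=1, g4=1 → 1 — eliminated
  g1 stuck-at-1: g0=0, g1=1 [stuck-at-1], g2=1, g3=1, g4=1 → 1 — eliminated
Only g0 stuck-at-0 reproduces the observed 0.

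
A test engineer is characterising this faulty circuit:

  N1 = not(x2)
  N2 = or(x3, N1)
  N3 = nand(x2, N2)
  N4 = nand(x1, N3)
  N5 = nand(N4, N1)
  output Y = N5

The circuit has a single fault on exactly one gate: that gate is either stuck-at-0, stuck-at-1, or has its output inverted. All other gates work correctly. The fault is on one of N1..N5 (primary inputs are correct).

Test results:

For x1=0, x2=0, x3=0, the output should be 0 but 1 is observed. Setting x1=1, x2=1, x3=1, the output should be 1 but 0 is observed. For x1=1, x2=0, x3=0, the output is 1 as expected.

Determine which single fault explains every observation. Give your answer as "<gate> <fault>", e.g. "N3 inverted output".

Fault-free values for test 1 (x1=0, x2=0, x3=0): N1=1, N2=1, N3=1, N4=1, N5=0, giving Y=0. Observed 1.
Test 1: faults giving observed 1 are {N1 stuck-at-0, N1 inverted output, N4 stuck-at-0, N4 inverted output, N5 stuck-at-1, N5 inverted output}.
Test 2 (x1=1, x2=1, x3=1): fault-free N1=0, N2=1, N3=0, N4=1, N5=1 → 1; observed 0. Eliminates N1 stuck-at-0, N4 stuck-at-0, N4 inverted output, N5 stuck-at-1.
Test 3 (x1=1, x2=0, x3=0): fault-free N1=1, N2=1, N3=1, N4=0, N5=1 → 1; observed 1. Eliminates N5 inverted output.
Only N1 inverted output is consistent with every test.

N1 inverted output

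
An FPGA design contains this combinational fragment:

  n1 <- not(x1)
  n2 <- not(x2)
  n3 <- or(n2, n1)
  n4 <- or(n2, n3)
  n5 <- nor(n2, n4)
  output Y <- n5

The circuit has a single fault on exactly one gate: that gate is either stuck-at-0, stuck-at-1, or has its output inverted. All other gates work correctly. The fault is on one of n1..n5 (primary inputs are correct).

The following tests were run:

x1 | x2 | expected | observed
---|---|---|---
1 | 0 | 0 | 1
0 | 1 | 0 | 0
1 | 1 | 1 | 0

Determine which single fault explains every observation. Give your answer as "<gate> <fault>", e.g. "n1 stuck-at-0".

n2 inverted output

Fault-free values for test 1 (x1=1, x2=0): n1=0, n2=1, n3=1, n4=1, n5=0, giving Y=0. Observed 1.
Test 1: faults giving observed 1 are {n2 stuck-at-0, n2 inverted output, n5 stuck-at-1, n5 inverted output}.
Test 2 (x1=0, x2=1): fault-free n1=1, n2=0, n3=1, n4=1, n5=0 → 0; observed 0. Eliminates n5 stuck-at-1, n5 inverted output.
Test 3 (x1=1, x2=1): fault-free n1=0, n2=0, n3=0, n4=0, n5=1 → 1; observed 0. Eliminates n2 stuck-at-0.
Only n2 inverted output is consistent with every test.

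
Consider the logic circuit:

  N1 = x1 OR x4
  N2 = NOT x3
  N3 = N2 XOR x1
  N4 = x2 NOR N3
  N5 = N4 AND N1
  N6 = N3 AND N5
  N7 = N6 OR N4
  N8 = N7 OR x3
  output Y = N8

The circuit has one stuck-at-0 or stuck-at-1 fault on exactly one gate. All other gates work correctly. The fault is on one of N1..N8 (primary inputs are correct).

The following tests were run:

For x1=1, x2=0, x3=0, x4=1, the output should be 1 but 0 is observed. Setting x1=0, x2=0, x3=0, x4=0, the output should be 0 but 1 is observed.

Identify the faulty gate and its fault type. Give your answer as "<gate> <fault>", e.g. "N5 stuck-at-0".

Fault-free values for test 1 (x1=1, x2=0, x3=0, x4=1): N1=1, N2=1, N3=0, N4=1, N5=1, N6=0, N7=1, N8=1, giving Y=1. Observed 0.
Test 1: faults giving observed 0 are {N2 stuck-at-0, N3 stuck-at-1, N4 stuck-at-0, N7 stuck-at-0, N8 stuck-at-0}.
Test 2 (x1=0, x2=0, x3=0, x4=0): fault-free N1=0, N2=1, N3=1, N4=0, N5=0, N6=0, N7=0, N8=0 → 0; observed 1. Eliminates N3 stuck-at-1, N4 stuck-at-0, N7 stuck-at-0, N8 stuck-at-0.
Only N2 stuck-at-0 is consistent with every test.

N2 stuck-at-0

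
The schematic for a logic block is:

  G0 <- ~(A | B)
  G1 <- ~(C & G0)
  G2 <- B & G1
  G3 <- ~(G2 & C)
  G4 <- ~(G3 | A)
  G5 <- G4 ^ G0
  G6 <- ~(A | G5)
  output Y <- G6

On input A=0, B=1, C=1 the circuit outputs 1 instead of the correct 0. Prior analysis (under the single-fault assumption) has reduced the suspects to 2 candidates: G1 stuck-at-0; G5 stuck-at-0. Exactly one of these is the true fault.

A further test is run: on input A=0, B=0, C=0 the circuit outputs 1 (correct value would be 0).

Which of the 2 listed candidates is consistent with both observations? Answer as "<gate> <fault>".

Evaluate each candidate on input A=0, B=0, C=0:
  G1 stuck-at-0: G0=1, G1=0 [stuck-at-0], G2=0, G3=1, G4=0, G5=1, G6=0 → 0 — eliminated
  G5 stuck-at-0: G0=1, G1=1, G2=0, G3=1, G4=0, G5=0 [stuck-at-0], G6=1 → 1 — matches
Only G5 stuck-at-0 reproduces the observed 1.

G5 stuck-at-0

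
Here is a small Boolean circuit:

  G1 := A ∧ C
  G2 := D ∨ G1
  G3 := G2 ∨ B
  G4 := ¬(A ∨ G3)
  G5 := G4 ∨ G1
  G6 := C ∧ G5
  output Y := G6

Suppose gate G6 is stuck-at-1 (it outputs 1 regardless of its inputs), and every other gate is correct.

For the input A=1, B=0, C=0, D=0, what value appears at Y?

Propagate with G6 forced: G1=0, G2=0, G3=0, G4=0, G5=0, G6=1 [stuck-at-1].
So Y = 1. (Without the fault it would be 0.)

1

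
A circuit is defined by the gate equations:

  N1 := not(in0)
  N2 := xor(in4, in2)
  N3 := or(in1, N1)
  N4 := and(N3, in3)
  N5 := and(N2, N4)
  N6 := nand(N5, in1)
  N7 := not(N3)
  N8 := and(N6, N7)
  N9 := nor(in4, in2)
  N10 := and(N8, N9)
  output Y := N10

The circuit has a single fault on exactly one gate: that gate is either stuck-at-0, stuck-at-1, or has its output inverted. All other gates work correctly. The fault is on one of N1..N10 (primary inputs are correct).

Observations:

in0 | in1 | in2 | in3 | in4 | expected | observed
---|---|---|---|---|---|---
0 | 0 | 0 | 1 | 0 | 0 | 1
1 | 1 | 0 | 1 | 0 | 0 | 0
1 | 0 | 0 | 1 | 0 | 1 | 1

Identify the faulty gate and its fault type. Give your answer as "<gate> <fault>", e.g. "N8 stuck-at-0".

Fault-free values for test 1 (in0=0, in1=0, in2=0, in3=1, in4=0): N1=1, N2=0, N3=1, N4=1, N5=0, N6=1, N7=0, N8=0, N9=1, N10=0, giving Y=0. Observed 1.
Test 1: faults giving observed 1 are {N1 stuck-at-0, N1 inverted output, N3 stuck-at-0, N3 inverted output, N7 stuck-at-1, N7 inverted output, N8 stuck-at-1, N8 inverted output, N10 stuck-at-1, N10 inverted output}.
Test 2 (in0=1, in1=1, in2=0, in3=1, in4=0): fault-free N1=0, N2=0, N3=1, N4=1, N5=0, N6=1, N7=0, N8=0, N9=1, N10=0 → 0; observed 0. Eliminates N3 stuck-at-0, N3 inverted output, N7 stuck-at-1, N7 inverted output, N8 stuck-at-1, N8 inverted output, N10 stuck-at-1, N10 inverted output.
Test 3 (in0=1, in1=0, in2=0, in3=1, in4=0): fault-free N1=0, N2=0, N3=0, N4=0, N5=0, N6=1, N7=1, N8=1, N9=1, N10=1 → 1; observed 1. Eliminates N1 inverted output.
Only N1 stuck-at-0 is consistent with every test.

N1 stuck-at-0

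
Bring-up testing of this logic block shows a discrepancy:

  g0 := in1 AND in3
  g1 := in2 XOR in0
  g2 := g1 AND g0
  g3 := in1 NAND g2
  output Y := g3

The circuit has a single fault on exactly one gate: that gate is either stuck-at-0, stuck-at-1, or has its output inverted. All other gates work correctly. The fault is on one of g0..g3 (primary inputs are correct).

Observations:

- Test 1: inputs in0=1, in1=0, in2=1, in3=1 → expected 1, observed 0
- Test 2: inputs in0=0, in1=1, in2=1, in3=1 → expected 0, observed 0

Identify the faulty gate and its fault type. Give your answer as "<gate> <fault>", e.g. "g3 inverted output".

g3 stuck-at-0

Fault-free values for test 1 (in0=1, in1=0, in2=1, in3=1): g0=0, g1=0, g2=0, g3=1, giving Y=1. Observed 0.
Test 1: faults giving observed 0 are {g3 stuck-at-0, g3 inverted output}.
Test 2 (in0=0, in1=1, in2=1, in3=1): fault-free g0=1, g1=1, g2=1, g3=0 → 0; observed 0. Eliminates g3 inverted output.
Only g3 stuck-at-0 is consistent with every test.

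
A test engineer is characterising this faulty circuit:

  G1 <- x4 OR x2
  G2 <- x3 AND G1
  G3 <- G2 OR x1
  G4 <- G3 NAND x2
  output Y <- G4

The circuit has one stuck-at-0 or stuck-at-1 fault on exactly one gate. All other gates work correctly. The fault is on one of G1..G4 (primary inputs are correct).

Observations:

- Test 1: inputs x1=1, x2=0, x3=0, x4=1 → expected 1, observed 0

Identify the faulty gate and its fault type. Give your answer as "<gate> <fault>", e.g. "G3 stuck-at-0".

Fault-free values for test 1 (x1=1, x2=0, x3=0, x4=1): G1=1, G2=0, G3=1, G4=1, giving Y=1. Observed 0.
Test 1: faults giving observed 0 are {G4 stuck-at-0}.
Only G4 stuck-at-0 is consistent with every test.

G4 stuck-at-0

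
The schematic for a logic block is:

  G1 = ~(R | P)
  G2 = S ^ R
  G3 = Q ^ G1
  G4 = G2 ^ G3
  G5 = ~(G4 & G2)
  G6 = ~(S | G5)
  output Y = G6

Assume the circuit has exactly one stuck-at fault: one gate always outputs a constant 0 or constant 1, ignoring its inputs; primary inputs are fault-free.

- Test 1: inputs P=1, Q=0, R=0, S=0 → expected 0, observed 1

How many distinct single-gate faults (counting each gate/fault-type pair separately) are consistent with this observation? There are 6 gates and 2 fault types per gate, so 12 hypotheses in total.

3

Fault-free: G1=0, G2=0, G3=0, G4=0, G5=1, G6=0 → 0. Observed 1.
  G1 stuck-at-0: output 0 ✗
  G1 stuck-at-1: output 0 ✗
  G2 stuck-at-0: output 0 ✗
  G2 stuck-at-1: output 1 ✓
  G3 stuck-at-0: output 0 ✗
  G3 stuck-at-1: output 0 ✗
  G4 stuck-at-0: output 0 ✗
  G4 stuck-at-1: output 0 ✗
  G5 stuck-at-0: output 1 ✓
  G5 stuck-at-1: output 0 ✗
  G6 stuck-at-0: output 0 ✗
  G6 stuck-at-1: output 1 ✓
Consistent faults: {G2 stuck-at-1, G5 stuck-at-0, G6 stuck-at-1} — 3 in all.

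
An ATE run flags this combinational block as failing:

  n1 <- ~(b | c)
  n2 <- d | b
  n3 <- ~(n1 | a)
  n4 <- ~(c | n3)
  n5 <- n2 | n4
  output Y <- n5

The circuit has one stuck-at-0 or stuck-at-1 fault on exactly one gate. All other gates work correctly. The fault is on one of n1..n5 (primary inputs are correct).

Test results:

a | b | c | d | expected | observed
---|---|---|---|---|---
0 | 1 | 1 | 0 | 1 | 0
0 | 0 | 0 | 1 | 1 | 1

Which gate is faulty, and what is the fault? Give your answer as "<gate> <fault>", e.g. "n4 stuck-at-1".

n2 stuck-at-0

Fault-free values for test 1 (a=0, b=1, c=1, d=0): n1=0, n2=1, n3=1, n4=0, n5=1, giving Y=1. Observed 0.
Test 1: faults giving observed 0 are {n2 stuck-at-0, n5 stuck-at-0}.
Test 2 (a=0, b=0, c=0, d=1): fault-free n1=1, n2=1, n3=0, n4=1, n5=1 → 1; observed 1. Eliminates n5 stuck-at-0.
Only n2 stuck-at-0 is consistent with every test.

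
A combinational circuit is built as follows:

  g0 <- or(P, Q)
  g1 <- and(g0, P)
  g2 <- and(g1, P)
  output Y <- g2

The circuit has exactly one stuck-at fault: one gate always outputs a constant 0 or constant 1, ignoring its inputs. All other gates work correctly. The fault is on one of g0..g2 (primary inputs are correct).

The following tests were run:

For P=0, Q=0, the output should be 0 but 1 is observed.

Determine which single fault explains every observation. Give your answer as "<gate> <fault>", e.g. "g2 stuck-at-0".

Fault-free values for test 1 (P=0, Q=0): g0=0, g1=0, g2=0, giving Y=0. Observed 1.
Test 1: faults giving observed 1 are {g2 stuck-at-1}.
Only g2 stuck-at-1 is consistent with every test.

g2 stuck-at-1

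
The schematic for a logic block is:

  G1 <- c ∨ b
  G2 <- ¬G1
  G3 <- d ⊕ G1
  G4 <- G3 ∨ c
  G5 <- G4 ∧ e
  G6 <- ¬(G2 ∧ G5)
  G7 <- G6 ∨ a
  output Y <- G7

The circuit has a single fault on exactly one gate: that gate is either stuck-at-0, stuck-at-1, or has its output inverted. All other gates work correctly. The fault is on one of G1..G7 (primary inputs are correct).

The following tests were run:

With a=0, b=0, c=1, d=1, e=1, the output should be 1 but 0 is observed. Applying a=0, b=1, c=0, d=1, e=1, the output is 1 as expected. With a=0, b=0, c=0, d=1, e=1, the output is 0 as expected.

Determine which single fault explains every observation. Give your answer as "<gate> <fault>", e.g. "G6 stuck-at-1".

G2 stuck-at-1

Fault-free values for test 1 (a=0, b=0, c=1, d=1, e=1): G1=1, G2=0, G3=0, G4=1, G5=1, G6=1, G7=1, giving Y=1. Observed 0.
Test 1: faults giving observed 0 are {G1 stuck-at-0, G1 inverted output, G2 stuck-at-1, G2 inverted output, G6 stuck-at-0, G6 inverted output, G7 stuck-at-0, G7 inverted output}.
Test 2 (a=0, b=1, c=0, d=1, e=1): fault-free G1=1, G2=0, G3=0, G4=0, G5=0, G6=1, G7=1 → 1; observed 1. Eliminates G1 stuck-at-0, G1 inverted output, G6 stuck-at-0, G6 inverted output, G7 stuck-at-0, G7 inverted output.
Test 3 (a=0, b=0, c=0, d=1, e=1): fault-free G1=0, G2=1, G3=1, G4=1, G5=1, G6=0, G7=0 → 0; observed 0. Eliminates G2 inverted output.
Only G2 stuck-at-1 is consistent with every test.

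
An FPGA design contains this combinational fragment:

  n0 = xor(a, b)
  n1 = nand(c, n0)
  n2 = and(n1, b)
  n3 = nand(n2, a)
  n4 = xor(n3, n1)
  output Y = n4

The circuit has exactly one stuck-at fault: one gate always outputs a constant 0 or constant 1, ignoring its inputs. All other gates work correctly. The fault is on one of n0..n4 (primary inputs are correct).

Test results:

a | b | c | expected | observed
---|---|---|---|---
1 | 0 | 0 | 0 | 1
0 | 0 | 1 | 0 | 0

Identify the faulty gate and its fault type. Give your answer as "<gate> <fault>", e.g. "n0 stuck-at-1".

Fault-free values for test 1 (a=1, b=0, c=0): n0=1, n1=1, n2=0, n3=1, n4=0, giving Y=0. Observed 1.
Test 1: faults giving observed 1 are {n1 stuck-at-0, n2 stuck-at-1, n3 stuck-at-0, n4 stuck-at-1}.
Test 2 (a=0, b=0, c=1): fault-free n0=0, n1=1, n2=0, n3=1, n4=0 → 0; observed 0. Eliminates n1 stuck-at-0, n3 stuck-at-0, n4 stuck-at-1.
Only n2 stuck-at-1 is consistent with every test.

n2 stuck-at-1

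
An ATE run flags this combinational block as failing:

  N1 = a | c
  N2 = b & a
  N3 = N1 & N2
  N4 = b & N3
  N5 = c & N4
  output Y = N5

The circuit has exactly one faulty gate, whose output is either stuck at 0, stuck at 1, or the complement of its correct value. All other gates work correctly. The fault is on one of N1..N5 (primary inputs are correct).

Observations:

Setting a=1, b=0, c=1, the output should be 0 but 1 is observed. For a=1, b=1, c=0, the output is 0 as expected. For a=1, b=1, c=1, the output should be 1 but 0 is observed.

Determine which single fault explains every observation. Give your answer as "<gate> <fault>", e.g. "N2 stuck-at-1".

Fault-free values for test 1 (a=1, b=0, c=1): N1=1, N2=0, N3=0, N4=0, N5=0, giving Y=0. Observed 1.
Test 1: faults giving observed 1 are {N4 stuck-at-1, N4 inverted output, N5 stuck-at-1, N5 inverted output}.
Test 2 (a=1, b=1, c=0): fault-free N1=1, N2=1, N3=1, N4=1, N5=0 → 0; observed 0. Eliminates N5 stuck-at-1, N5 inverted output.
Test 3 (a=1, b=1, c=1): fault-free N1=1, N2=1, N3=1, N4=1, N5=1 → 1; observed 0. Eliminates N4 stuck-at-1.
Only N4 inverted output is consistent with every test.

N4 inverted output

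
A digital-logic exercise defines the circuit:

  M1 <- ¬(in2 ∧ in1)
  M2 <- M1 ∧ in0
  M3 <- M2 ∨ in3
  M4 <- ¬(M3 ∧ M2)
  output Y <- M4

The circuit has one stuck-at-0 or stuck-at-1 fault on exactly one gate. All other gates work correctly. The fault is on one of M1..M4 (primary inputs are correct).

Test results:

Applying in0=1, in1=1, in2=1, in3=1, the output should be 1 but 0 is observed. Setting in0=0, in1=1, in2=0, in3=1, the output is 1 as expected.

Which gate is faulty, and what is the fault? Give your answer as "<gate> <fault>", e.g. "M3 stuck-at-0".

M1 stuck-at-1

Fault-free values for test 1 (in0=1, in1=1, in2=1, in3=1): M1=0, M2=0, M3=1, M4=1, giving Y=1. Observed 0.
Test 1: faults giving observed 0 are {M1 stuck-at-1, M2 stuck-at-1, M4 stuck-at-0}.
Test 2 (in0=0, in1=1, in2=0, in3=1): fault-free M1=1, M2=0, M3=1, M4=1 → 1; observed 1. Eliminates M2 stuck-at-1, M4 stuck-at-0.
Only M1 stuck-at-1 is consistent with every test.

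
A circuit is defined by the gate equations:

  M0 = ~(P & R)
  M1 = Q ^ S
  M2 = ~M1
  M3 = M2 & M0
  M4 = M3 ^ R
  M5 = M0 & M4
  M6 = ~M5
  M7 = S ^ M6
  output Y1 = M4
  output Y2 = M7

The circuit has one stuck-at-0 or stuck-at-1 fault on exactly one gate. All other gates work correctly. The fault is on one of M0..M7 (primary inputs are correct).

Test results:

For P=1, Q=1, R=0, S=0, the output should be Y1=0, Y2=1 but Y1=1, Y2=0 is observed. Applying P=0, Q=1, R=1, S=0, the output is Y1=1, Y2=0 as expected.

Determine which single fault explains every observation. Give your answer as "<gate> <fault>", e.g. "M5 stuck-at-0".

M4 stuck-at-1

Fault-free values for test 1 (P=1, Q=1, R=0, S=0): M0=1, M1=1, M2=0, M3=0, M4=0, M5=0, M6=1, M7=1, giving Y1=0, Y2=1. Observed Y1=1, Y2=0.
Test 1: faults giving observed Y1=1, Y2=0 are {M1 stuck-at-0, M2 stuck-at-1, M3 stuck-at-1, M4 stuck-at-1}.
Test 2 (P=0, Q=1, R=1, S=0): fault-free M0=1, M1=1, M2=0, M3=0, M4=1, M5=1, M6=0, M7=0 → Y1=1, Y2=0; observed Y1=1, Y2=0. Eliminates M1 stuck-at-0, M2 stuck-at-1, M3 stuck-at-1.
Only M4 stuck-at-1 is consistent with every test.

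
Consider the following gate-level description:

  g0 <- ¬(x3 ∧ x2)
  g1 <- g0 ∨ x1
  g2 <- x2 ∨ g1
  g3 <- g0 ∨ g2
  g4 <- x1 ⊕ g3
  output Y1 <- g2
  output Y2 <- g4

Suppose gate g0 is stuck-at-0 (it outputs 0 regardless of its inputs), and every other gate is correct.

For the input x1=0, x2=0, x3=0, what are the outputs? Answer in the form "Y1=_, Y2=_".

Propagate with g0 forced: g0=0 [stuck-at-0], g1=0, g2=0, g3=0, g4=0.
So the outputs are Y1=0, Y2=0. (Without the fault they would be Y1=1, Y2=1.)

Y1=0, Y2=0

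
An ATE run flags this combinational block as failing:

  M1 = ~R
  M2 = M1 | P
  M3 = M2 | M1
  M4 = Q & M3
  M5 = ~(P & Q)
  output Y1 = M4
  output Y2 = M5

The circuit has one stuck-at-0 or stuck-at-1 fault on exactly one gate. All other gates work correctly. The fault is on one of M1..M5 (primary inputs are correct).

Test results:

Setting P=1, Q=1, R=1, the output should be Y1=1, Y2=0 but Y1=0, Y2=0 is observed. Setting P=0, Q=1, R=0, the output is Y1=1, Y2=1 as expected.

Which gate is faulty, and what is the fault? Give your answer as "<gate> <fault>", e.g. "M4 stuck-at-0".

M2 stuck-at-0

Fault-free values for test 1 (P=1, Q=1, R=1): M1=0, M2=1, M3=1, M4=1, M5=0, giving Y1=1, Y2=0. Observed Y1=0, Y2=0.
Test 1: faults giving observed Y1=0, Y2=0 are {M2 stuck-at-0, M3 stuck-at-0, M4 stuck-at-0}.
Test 2 (P=0, Q=1, R=0): fault-free M1=1, M2=1, M3=1, M4=1, M5=1 → Y1=1, Y2=1; observed Y1=1, Y2=1. Eliminates M3 stuck-at-0, M4 stuck-at-0.
Only M2 stuck-at-0 is consistent with every test.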